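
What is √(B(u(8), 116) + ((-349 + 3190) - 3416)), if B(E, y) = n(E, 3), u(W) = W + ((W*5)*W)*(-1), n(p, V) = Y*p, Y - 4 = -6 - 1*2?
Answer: √673 ≈ 25.942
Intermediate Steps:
Y = -4 (Y = 4 + (-6 - 1*2) = 4 + (-6 - 2) = 4 - 8 = -4)
n(p, V) = -4*p
u(W) = W - 5*W² (u(W) = W + ((5*W)*W)*(-1) = W + (5*W²)*(-1) = W - 5*W²)
B(E, y) = -4*E
√(B(u(8), 116) + ((-349 + 3190) - 3416)) = √(-32*(1 - 5*8) + ((-349 + 3190) - 3416)) = √(-32*(1 - 40) + (2841 - 3416)) = √(-32*(-39) - 575) = √(-4*(-312) - 575) = √(1248 - 575) = √673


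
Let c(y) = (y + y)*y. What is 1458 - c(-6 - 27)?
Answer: -720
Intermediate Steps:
c(y) = 2*y**2 (c(y) = (2*y)*y = 2*y**2)
1458 - c(-6 - 27) = 1458 - 2*(-6 - 27)**2 = 1458 - 2*(-33)**2 = 1458 - 2*1089 = 1458 - 1*2178 = 1458 - 2178 = -720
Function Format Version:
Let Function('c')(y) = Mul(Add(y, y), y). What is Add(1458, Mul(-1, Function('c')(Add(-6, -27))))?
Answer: -720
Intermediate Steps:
Function('c')(y) = Mul(2, Pow(y, 2)) (Function('c')(y) = Mul(Mul(2, y), y) = Mul(2, Pow(y, 2)))
Add(1458, Mul(-1, Function('c')(Add(-6, -27)))) = Add(1458, Mul(-1, Mul(2, Pow(Add(-6, -27), 2)))) = Add(1458, Mul(-1, Mul(2, Pow(-33, 2)))) = Add(1458, Mul(-1, Mul(2, 1089))) = Add(1458, Mul(-1, 2178)) = Add(1458, -2178) = -720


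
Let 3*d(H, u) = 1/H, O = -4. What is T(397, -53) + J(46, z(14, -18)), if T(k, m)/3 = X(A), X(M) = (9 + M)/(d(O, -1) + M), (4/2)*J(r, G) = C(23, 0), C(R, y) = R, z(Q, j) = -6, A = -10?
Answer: 2855/242 ≈ 11.798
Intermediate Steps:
d(H, u) = 1/(3*H)
J(r, G) = 23/2 (J(r, G) = (1/2)*23 = 23/2)
X(M) = (9 + M)/(-1/12 + M) (X(M) = (9 + M)/((1/3)/(-4) + M) = (9 + M)/((1/3)*(-1/4) + M) = (9 + M)/(-1/12 + M))
T(k, m) = 36/121 (T(k, m) = 3*(12*(9 - 10)/(-1 + 12*(-10))) = 3*(12*(-1)/(-1 - 120)) = 3*(12*(-1)/(-121)) = 3*(12*(-1/121)*(-1)) = 3*(12/121) = 36/121)
T(397, -53) + J(46, z(14, -18)) = 36/121 + 23/2 = 2855/242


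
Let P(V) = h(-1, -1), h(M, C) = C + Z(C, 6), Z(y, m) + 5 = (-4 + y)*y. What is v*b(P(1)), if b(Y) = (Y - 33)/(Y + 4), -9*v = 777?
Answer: 8806/9 ≈ 978.44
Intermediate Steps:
Z(y, m) = -5 + y*(-4 + y) (Z(y, m) = -5 + (-4 + y)*y = -5 + y*(-4 + y))
h(M, C) = -5 + C**2 - 3*C (h(M, C) = C + (-5 + C**2 - 4*C) = -5 + C**2 - 3*C)
P(V) = -1 (P(V) = -5 + (-1)**2 - 3*(-1) = -5 + 1 + 3 = -1)
v = -259/3 (v = -1/9*777 = -259/3 ≈ -86.333)
b(Y) = (-33 + Y)/(4 + Y)
v*b(P(1)) = -259*(-33 - 1)/(3*(4 - 1)) = -259*(-34)/(3*3) = -259*(-34)/9 = -259/3*(-34/3) = 8806/9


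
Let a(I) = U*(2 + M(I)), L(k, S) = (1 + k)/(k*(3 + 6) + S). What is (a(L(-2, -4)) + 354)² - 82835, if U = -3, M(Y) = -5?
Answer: 48934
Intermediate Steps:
L(k, S) = (1 + k)/(S + 9*k) (L(k, S) = (1 + k)/(k*9 + S) = (1 + k)/(9*k + S) = (1 + k)/(S + 9*k))
a(I) = 9 (a(I) = -3*(2 - 5) = -3*(-3) = 9)
(a(L(-2, -4)) + 354)² - 82835 = (9 + 354)² - 82835 = 363² - 82835 = 131769 - 82835 = 48934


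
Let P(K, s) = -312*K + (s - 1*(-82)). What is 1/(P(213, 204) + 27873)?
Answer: -1/38297 ≈ -2.6112e-5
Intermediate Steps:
P(K, s) = 82 + s - 312*K (P(K, s) = -312*K + (s + 82) = -312*K + (82 + s) = 82 + s - 312*K)
1/(P(213, 204) + 27873) = 1/((82 + 204 - 312*213) + 27873) = 1/((82 + 204 - 66456) + 27873) = 1/(-66170 + 27873) = 1/(-38297) = -1/38297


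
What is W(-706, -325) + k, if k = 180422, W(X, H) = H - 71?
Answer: 180026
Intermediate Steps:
W(X, H) = -71 + H
W(-706, -325) + k = (-71 - 325) + 180422 = -396 + 180422 = 180026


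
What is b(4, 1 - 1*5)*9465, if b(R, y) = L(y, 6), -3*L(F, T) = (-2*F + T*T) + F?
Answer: -126200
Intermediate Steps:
L(F, T) = -T**2/3 + F/3 (L(F, T) = -((-2*F + T*T) + F)/3 = -((-2*F + T**2) + F)/3 = -((T**2 - 2*F) + F)/3 = -(T**2 - F)/3 = -T**2/3 + F/3)
b(R, y) = -12 + y/3 (b(R, y) = -1/3*6**2 + y/3 = -1/3*36 + y/3 = -12 + y/3)
b(4, 1 - 1*5)*9465 = (-12 + (1 - 1*5)/3)*9465 = (-12 + (1 - 5)/3)*9465 = (-12 + (1/3)*(-4))*9465 = (-12 - 4/3)*9465 = -40/3*9465 = -126200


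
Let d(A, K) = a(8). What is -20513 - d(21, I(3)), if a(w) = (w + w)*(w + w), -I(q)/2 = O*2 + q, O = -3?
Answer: -20769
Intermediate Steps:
I(q) = 12 - 2*q (I(q) = -2*(-3*2 + q) = -2*(-6 + q) = 12 - 2*q)
a(w) = 4*w² (a(w) = (2*w)*(2*w) = 4*w²)
d(A, K) = 256 (d(A, K) = 4*8² = 4*64 = 256)
-20513 - d(21, I(3)) = -20513 - 1*256 = -20513 - 256 = -20769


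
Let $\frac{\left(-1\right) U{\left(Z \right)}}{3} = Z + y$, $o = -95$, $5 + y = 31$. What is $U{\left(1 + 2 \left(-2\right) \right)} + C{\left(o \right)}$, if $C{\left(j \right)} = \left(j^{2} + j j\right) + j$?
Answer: $17886$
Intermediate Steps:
$y = 26$ ($y = -5 + 31 = 26$)
$U{\left(Z \right)} = -78 - 3 Z$ ($U{\left(Z \right)} = - 3 \left(Z + 26\right) = - 3 \left(26 + Z\right) = -78 - 3 Z$)
$C{\left(j \right)} = j + 2 j^{2}$ ($C{\left(j \right)} = \left(j^{2} + j^{2}\right) + j = 2 j^{2} + j = j + 2 j^{2}$)
$U{\left(1 + 2 \left(-2\right) \right)} + C{\left(o \right)} = \left(-78 - 3 \left(1 + 2 \left(-2\right)\right)\right) - 95 \left(1 + 2 \left(-95\right)\right) = \left(-78 - 3 \left(1 - 4\right)\right) - 95 \left(1 - 190\right) = \left(-78 - -9\right) - -17955 = \left(-78 + 9\right) + 17955 = -69 + 17955 = 17886$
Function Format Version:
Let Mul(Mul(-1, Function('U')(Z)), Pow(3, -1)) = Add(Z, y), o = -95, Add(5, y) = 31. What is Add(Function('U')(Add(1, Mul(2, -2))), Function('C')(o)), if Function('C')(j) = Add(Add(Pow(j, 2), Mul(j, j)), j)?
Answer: 17886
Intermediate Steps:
y = 26 (y = Add(-5, 31) = 26)
Function('U')(Z) = Add(-78, Mul(-3, Z)) (Function('U')(Z) = Mul(-3, Add(Z, 26)) = Mul(-3, Add(26, Z)) = Add(-78, Mul(-3, Z)))
Function('C')(j) = Add(j, Mul(2, Pow(j, 2))) (Function('C')(j) = Add(Add(Pow(j, 2), Pow(j, 2)), j) = Add(Mul(2, Pow(j, 2)), j) = Add(j, Mul(2, Pow(j, 2))))
Add(Function('U')(Add(1, Mul(2, -2))), Function('C')(o)) = Add(Add(-78, Mul(-3, Add(1, Mul(2, -2)))), Mul(-95, Add(1, Mul(2, -95)))) = Add(Add(-78, Mul(-3, Add(1, -4))), Mul(-95, Add(1, -190))) = Add(Add(-78, Mul(-3, -3)), Mul(-95, -189)) = Add(Add(-78, 9), 17955) = Add(-69, 17955) = 17886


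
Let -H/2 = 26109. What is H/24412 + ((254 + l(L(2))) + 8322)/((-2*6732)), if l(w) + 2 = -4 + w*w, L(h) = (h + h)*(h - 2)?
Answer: -6707897/2416788 ≈ -2.7755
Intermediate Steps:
H = -52218 (H = -2*26109 = -52218)
L(h) = 2*h*(-2 + h) (L(h) = (2*h)*(-2 + h) = 2*h*(-2 + h))
l(w) = -6 + w² (l(w) = -2 + (-4 + w*w) = -2 + (-4 + w²) = -6 + w²)
H/24412 + ((254 + l(L(2))) + 8322)/((-2*6732)) = -52218/24412 + ((254 + (-6 + (2*2*(-2 + 2))²)) + 8322)/((-2*6732)) = -52218*1/24412 + ((254 + (-6 + (2*2*0)²)) + 8322)/(-13464) = -26109/12206 + ((254 + (-6 + 0²)) + 8322)*(-1/13464) = -26109/12206 + ((254 + (-6 + 0)) + 8322)*(-1/13464) = -26109/12206 + ((254 - 6) + 8322)*(-1/13464) = -26109/12206 + (248 + 8322)*(-1/13464) = -26109/12206 + 8570*(-1/13464) = -26109/12206 - 4285/6732 = -6707897/2416788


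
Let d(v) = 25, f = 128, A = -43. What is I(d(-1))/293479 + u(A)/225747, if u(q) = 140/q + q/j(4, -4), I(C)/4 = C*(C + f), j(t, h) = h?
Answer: 594454099631/11395344655836 ≈ 0.052166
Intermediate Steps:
I(C) = 4*C*(128 + C) (I(C) = 4*(C*(C + 128)) = 4*(C*(128 + C)) = 4*C*(128 + C))
u(q) = 140/q - q/4 (u(q) = 140/q + q/(-4) = 140/q + q*(-1/4) = 140/q - q/4)
I(d(-1))/293479 + u(A)/225747 = (4*25*(128 + 25))/293479 + (140/(-43) - 1/4*(-43))/225747 = (4*25*153)*(1/293479) + (140*(-1/43) + 43/4)*(1/225747) = 15300*(1/293479) + (-140/43 + 43/4)*(1/225747) = 15300/293479 + (1289/172)*(1/225747) = 15300/293479 + 1289/38828484 = 594454099631/11395344655836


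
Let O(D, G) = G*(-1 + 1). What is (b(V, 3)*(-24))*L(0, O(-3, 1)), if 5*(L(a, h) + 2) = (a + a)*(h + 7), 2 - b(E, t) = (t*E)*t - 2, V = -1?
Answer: 624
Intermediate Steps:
O(D, G) = 0 (O(D, G) = G*0 = 0)
b(E, t) = 4 - E*t**2 (b(E, t) = 2 - ((t*E)*t - 2) = 2 - ((E*t)*t - 2) = 2 - (E*t**2 - 2) = 2 - (-2 + E*t**2) = 2 + (2 - E*t**2) = 4 - E*t**2)
L(a, h) = -2 + 2*a*(7 + h)/5 (L(a, h) = -2 + ((a + a)*(h + 7))/5 = -2 + ((2*a)*(7 + h))/5 = -2 + (2*a*(7 + h))/5 = -2 + 2*a*(7 + h)/5)
(b(V, 3)*(-24))*L(0, O(-3, 1)) = ((4 - 1*(-1)*3**2)*(-24))*(-2 + (14/5)*0 + (2/5)*0*0) = ((4 - 1*(-1)*9)*(-24))*(-2 + 0 + 0) = ((4 + 9)*(-24))*(-2) = (13*(-24))*(-2) = -312*(-2) = 624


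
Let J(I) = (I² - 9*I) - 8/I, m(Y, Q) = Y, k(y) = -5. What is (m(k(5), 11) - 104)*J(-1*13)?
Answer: -406134/13 ≈ -31241.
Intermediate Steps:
J(I) = I² - 9*I - 8/I
(m(k(5), 11) - 104)*J(-1*13) = (-5 - 104)*((-8 + (-1*13)²*(-9 - 1*13))/((-1*13))) = -109*(-8 + (-13)²*(-9 - 13))/(-13) = -(-109)*(-8 + 169*(-22))/13 = -(-109)*(-8 - 3718)/13 = -(-109)*(-3726)/13 = -109*3726/13 = -406134/13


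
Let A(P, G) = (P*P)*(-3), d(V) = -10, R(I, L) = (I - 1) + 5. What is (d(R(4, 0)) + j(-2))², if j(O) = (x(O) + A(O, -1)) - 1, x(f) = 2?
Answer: 441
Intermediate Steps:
R(I, L) = 4 + I (R(I, L) = (-1 + I) + 5 = 4 + I)
A(P, G) = -3*P² (A(P, G) = P²*(-3) = -3*P²)
j(O) = 1 - 3*O² (j(O) = (2 - 3*O²) - 1 = 1 - 3*O²)
(d(R(4, 0)) + j(-2))² = (-10 + (1 - 3*(-2)²))² = (-10 + (1 - 3*4))² = (-10 + (1 - 12))² = (-10 - 11)² = (-21)² = 441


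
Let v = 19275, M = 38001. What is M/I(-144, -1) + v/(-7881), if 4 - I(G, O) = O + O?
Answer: 33263359/5254 ≈ 6331.1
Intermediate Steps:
I(G, O) = 4 - 2*O (I(G, O) = 4 - (O + O) = 4 - 2*O)
M/I(-144, -1) + v/(-7881) = 38001/(4 - 2*(-1)) + 19275/(-7881) = 38001/(4 + 2) + 19275*(-1/7881) = 38001/6 - 6425/2627 = 38001*(⅙) - 6425/2627 = 12667/2 - 6425/2627 = 33263359/5254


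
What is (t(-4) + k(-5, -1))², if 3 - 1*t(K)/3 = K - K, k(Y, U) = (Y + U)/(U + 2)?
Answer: 9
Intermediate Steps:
k(Y, U) = (U + Y)/(2 + U)
t(K) = 9 (t(K) = 9 - 3*(K - K) = 9 - 3*0 = 9 + 0 = 9)
(t(-4) + k(-5, -1))² = (9 + (-1 - 5)/(2 - 1))² = (9 - 6/1)² = (9 + 1*(-6))² = (9 - 6)² = 3² = 9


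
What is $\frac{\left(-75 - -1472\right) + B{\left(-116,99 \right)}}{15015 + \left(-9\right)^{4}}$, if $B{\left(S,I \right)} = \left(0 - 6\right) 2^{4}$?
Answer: $\frac{1301}{21576} \approx 0.060299$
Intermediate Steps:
$B{\left(S,I \right)} = -96$ ($B{\left(S,I \right)} = \left(-6\right) 16 = -96$)
$\frac{\left(-75 - -1472\right) + B{\left(-116,99 \right)}}{15015 + \left(-9\right)^{4}} = \frac{\left(-75 - -1472\right) - 96}{15015 + \left(-9\right)^{4}} = \frac{\left(-75 + 1472\right) - 96}{15015 + 6561} = \frac{1397 - 96}{21576} = 1301 \cdot \frac{1}{21576} = \frac{1301}{21576}$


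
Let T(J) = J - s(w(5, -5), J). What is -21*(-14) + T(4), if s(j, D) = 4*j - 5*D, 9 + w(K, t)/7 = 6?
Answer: 402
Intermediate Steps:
w(K, t) = -21 (w(K, t) = -63 + 7*6 = -63 + 42 = -21)
s(j, D) = -5*D + 4*j
T(J) = 84 + 6*J (T(J) = J - (-5*J + 4*(-21)) = J - (-5*J - 84) = J - (-84 - 5*J) = J + (84 + 5*J) = 84 + 6*J)
-21*(-14) + T(4) = -21*(-14) + (84 + 6*4) = 294 + (84 + 24) = 294 + 108 = 402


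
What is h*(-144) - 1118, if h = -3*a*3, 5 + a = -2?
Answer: -10190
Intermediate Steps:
a = -7 (a = -5 - 2 = -7)
h = 63 (h = -3*(-7)*3 = 21*3 = 63)
h*(-144) - 1118 = 63*(-144) - 1118 = -9072 - 1118 = -10190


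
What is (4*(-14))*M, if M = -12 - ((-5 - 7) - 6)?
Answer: -336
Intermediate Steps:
M = 6 (M = -12 - (-12 - 6) = -12 - 1*(-18) = -12 + 18 = 6)
(4*(-14))*M = (4*(-14))*6 = -56*6 = -336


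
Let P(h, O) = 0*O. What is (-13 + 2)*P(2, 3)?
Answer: 0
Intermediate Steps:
P(h, O) = 0
(-13 + 2)*P(2, 3) = (-13 + 2)*0 = -11*0 = 0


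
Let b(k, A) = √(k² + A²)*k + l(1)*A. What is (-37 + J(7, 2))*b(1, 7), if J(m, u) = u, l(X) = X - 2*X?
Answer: 245 - 175*√2 ≈ -2.4874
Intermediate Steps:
l(X) = -X
b(k, A) = -A + k*√(A² + k²) (b(k, A) = √(k² + A²)*k + (-1*1)*A = √(A² + k²)*k - A = k*√(A² + k²) - A = -A + k*√(A² + k²))
(-37 + J(7, 2))*b(1, 7) = (-37 + 2)*(-1*7 + 1*√(7² + 1²)) = -35*(-7 + 1*√(49 + 1)) = -35*(-7 + 1*√50) = -35*(-7 + 1*(5*√2)) = -35*(-7 + 5*√2) = 245 - 175*√2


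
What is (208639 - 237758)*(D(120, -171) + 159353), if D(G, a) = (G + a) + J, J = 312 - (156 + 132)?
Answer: -4639413794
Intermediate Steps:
J = 24 (J = 312 - 1*288 = 312 - 288 = 24)
D(G, a) = 24 + G + a (D(G, a) = (G + a) + 24 = 24 + G + a)
(208639 - 237758)*(D(120, -171) + 159353) = (208639 - 237758)*((24 + 120 - 171) + 159353) = -29119*(-27 + 159353) = -29119*159326 = -4639413794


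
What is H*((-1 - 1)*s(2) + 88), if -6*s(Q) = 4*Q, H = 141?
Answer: 12784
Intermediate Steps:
s(Q) = -2*Q/3
H*((-1 - 1)*s(2) + 88) = 141*((-1 - 1)*(-2/3*2) + 88) = 141*(-2*(-4/3) + 88) = 141*(8/3 + 88) = 141*(272/3) = 12784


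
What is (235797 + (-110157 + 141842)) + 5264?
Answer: 272746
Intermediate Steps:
(235797 + (-110157 + 141842)) + 5264 = (235797 + 31685) + 5264 = 267482 + 5264 = 272746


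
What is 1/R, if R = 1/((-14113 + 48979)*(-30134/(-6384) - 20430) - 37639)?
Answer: -19941192409/28 ≈ -7.1219e+8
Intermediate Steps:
R = -28/19941192409 (R = 1/(34866*(-30134*(-1/6384) - 20430) - 37639) = 1/(34866*(793/168 - 20430) - 37639) = 1/(34866*(-3431447/168) - 37639) = 1/(-19940138517/28 - 37639) = 1/(-19941192409/28) = -28/19941192409 ≈ -1.4041e-9)
1/R = 1/(-28/19941192409) = -19941192409/28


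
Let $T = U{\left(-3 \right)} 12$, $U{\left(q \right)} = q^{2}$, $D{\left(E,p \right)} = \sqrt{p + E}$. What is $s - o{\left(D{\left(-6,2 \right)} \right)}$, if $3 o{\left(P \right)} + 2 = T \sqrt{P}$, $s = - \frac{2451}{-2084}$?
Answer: $- \frac{213551}{6252} - 36 i \approx -34.157 - 36.0 i$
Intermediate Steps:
$D{\left(E,p \right)} = \sqrt{E + p}$
$s = \frac{2451}{2084}$ ($s = \left(-2451\right) \left(- \frac{1}{2084}\right) = \frac{2451}{2084} \approx 1.1761$)
$T = 108$ ($T = \left(-3\right)^{2} \cdot 12 = 9 \cdot 12 = 108$)
$o{\left(P \right)} = - \frac{2}{3} + 36 \sqrt{P}$ ($o{\left(P \right)} = - \frac{2}{3} + \frac{108 \sqrt{P}}{3} = - \frac{2}{3} + 36 \sqrt{P}$)
$s - o{\left(D{\left(-6,2 \right)} \right)} = \frac{2451}{2084} - \left(- \frac{2}{3} + 36 \sqrt{\sqrt{-6 + 2}}\right) = \frac{2451}{2084} - \left(- \frac{2}{3} + 36 \sqrt{\sqrt{-4}}\right) = \frac{2451}{2084} - \left(- \frac{2}{3} + 36 \sqrt{2 i}\right) = \frac{2451}{2084} - \left(- \frac{2}{3} + 36 \left(1 + i\right)\right) = \frac{2451}{2084} - \left(- \frac{2}{3} + \left(36 + 36 i\right)\right) = \frac{2451}{2084} - \left(\frac{106}{3} + 36 i\right) = - \frac{213551}{6252} - 36 i$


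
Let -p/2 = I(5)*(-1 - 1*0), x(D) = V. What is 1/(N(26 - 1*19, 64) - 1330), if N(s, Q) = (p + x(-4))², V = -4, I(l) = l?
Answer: -1/1294 ≈ -0.00077280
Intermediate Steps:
x(D) = -4
p = 10 (p = -10*(-1 - 1*0) = -10*(-1 + 0) = -10*(-1) = -2*(-5) = 10)
N(s, Q) = 36 (N(s, Q) = (10 - 4)² = 6² = 36)
1/(N(26 - 1*19, 64) - 1330) = 1/(36 - 1330) = 1/(-1294) = -1/1294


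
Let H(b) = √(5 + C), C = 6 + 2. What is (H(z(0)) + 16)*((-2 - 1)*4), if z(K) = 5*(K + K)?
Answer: -192 - 12*√13 ≈ -235.27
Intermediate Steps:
C = 8
z(K) = 10*K (z(K) = 5*(2*K) = 10*K)
H(b) = √13 (H(b) = √(5 + 8) = √13)
(H(z(0)) + 16)*((-2 - 1)*4) = (√13 + 16)*((-2 - 1)*4) = (16 + √13)*(-3*4) = (16 + √13)*(-12) = -192 - 12*√13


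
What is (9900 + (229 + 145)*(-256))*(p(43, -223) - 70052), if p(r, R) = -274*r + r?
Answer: 7021266604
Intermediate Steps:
p(r, R) = -273*r
(9900 + (229 + 145)*(-256))*(p(43, -223) - 70052) = (9900 + (229 + 145)*(-256))*(-273*43 - 70052) = (9900 + 374*(-256))*(-11739 - 70052) = (9900 - 95744)*(-81791) = -85844*(-81791) = 7021266604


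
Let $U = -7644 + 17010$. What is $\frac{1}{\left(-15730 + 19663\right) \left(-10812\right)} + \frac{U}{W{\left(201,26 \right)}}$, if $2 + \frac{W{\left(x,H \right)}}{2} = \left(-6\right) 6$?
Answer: $- \frac{5240473687}{42523596} \approx -123.24$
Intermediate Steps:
$W{\left(x,H \right)} = -76$ ($W{\left(x,H \right)} = -4 + 2 \left(\left(-6\right) 6\right) = -4 + 2 \left(-36\right) = -4 - 72 = -76$)
$U = 9366$
$\frac{1}{\left(-15730 + 19663\right) \left(-10812\right)} + \frac{U}{W{\left(201,26 \right)}} = \frac{1}{\left(-15730 + 19663\right) \left(-10812\right)} + \frac{9366}{-76} = \frac{1}{3933} \left(- \frac{1}{10812}\right) + 9366 \left(- \frac{1}{76}\right) = \frac{1}{3933} \left(- \frac{1}{10812}\right) - \frac{4683}{38} = - \frac{1}{42523596} - \frac{4683}{38} = - \frac{5240473687}{42523596}$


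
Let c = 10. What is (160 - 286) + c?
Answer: -116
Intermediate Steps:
(160 - 286) + c = (160 - 286) + 10 = -126 + 10 = -116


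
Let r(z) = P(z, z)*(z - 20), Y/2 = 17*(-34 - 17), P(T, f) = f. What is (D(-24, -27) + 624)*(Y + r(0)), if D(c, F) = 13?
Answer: -1104558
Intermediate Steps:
Y = -1734 (Y = 2*(17*(-34 - 17)) = 2*(17*(-51)) = 2*(-867) = -1734)
r(z) = z*(-20 + z) (r(z) = z*(z - 20) = z*(-20 + z))
(D(-24, -27) + 624)*(Y + r(0)) = (13 + 624)*(-1734 + 0*(-20 + 0)) = 637*(-1734 + 0*(-20)) = 637*(-1734 + 0) = 637*(-1734) = -1104558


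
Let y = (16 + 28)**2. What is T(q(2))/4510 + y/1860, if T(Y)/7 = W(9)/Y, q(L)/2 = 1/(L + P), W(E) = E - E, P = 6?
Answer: 484/465 ≈ 1.0409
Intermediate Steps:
W(E) = 0
y = 1936 (y = 44**2 = 1936)
q(L) = 2/(6 + L) (q(L) = 2/(L + 6) = 2/(6 + L))
T(Y) = 0 (T(Y) = 7*(0/Y) = 7*0 = 0)
T(q(2))/4510 + y/1860 = 0/4510 + 1936/1860 = 0*(1/4510) + 1936*(1/1860) = 0 + 484/465 = 484/465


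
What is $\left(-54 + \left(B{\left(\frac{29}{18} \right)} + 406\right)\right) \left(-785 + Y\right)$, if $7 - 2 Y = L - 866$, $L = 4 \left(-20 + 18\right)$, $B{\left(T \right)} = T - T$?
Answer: $-121264$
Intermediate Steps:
$B{\left(T \right)} = 0$
$L = -8$ ($L = 4 \left(-2\right) = -8$)
$Y = \frac{881}{2}$ ($Y = \frac{7}{2} - \frac{-8 - 866}{2} = \frac{7}{2} - -437 = \frac{7}{2} + 437 = \frac{881}{2} \approx 440.5$)
$\left(-54 + \left(B{\left(\frac{29}{18} \right)} + 406\right)\right) \left(-785 + Y\right) = \left(-54 + \left(0 + 406\right)\right) \left(-785 + \frac{881}{2}\right) = \left(-54 + 406\right) \left(- \frac{689}{2}\right) = 352 \left(- \frac{689}{2}\right) = -121264$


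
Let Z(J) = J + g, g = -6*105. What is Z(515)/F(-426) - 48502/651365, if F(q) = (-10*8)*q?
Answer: -345571027/4439703840 ≈ -0.077837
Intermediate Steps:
g = -630
Z(J) = -630 + J (Z(J) = J - 630 = -630 + J)
F(q) = -80*q
Z(515)/F(-426) - 48502/651365 = (-630 + 515)/((-80*(-426))) - 48502/651365 = -115/34080 - 48502*1/651365 = -115*1/34080 - 48502/651365 = -23/6816 - 48502/651365 = -345571027/4439703840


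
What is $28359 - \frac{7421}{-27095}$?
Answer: $\frac{768394526}{27095} \approx 28359.0$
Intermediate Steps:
$28359 - \frac{7421}{-27095} = 28359 - 7421 \left(- \frac{1}{27095}\right) = 28359 - - \frac{7421}{27095} = 28359 + \frac{7421}{27095} = \frac{768394526}{27095}$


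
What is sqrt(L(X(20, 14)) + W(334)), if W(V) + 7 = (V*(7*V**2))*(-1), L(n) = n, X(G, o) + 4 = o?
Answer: 5*I*sqrt(10432717) ≈ 16150.0*I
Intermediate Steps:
X(G, o) = -4 + o
W(V) = -7 - 7*V**3 (W(V) = -7 + (V*(7*V**2))*(-1) = -7 + (7*V**3)*(-1) = -7 - 7*V**3)
sqrt(L(X(20, 14)) + W(334)) = sqrt((-4 + 14) + (-7 - 7*334**3)) = sqrt(10 + (-7 - 7*37259704)) = sqrt(10 + (-7 - 260817928)) = sqrt(10 - 260817935) = sqrt(-260817925) = 5*I*sqrt(10432717)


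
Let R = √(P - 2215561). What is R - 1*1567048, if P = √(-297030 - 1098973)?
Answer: -1567048 + √(-2215561 + I*√1396003) ≈ -1.567e+6 + 1488.5*I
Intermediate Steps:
P = I*√1396003 (P = √(-1396003) = I*√1396003 ≈ 1181.5*I)
R = √(-2215561 + I*√1396003) (R = √(I*√1396003 - 2215561) = √(-2215561 + I*√1396003) ≈ 0.397 + 1488.5*I)
R - 1*1567048 = √(-2215561 + I*√1396003) - 1*1567048 = √(-2215561 + I*√1396003) - 1567048 = -1567048 + √(-2215561 + I*√1396003)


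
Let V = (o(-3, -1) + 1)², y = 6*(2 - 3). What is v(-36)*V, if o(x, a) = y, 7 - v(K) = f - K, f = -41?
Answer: 300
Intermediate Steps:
y = -6 (y = 6*(-1) = -6)
v(K) = 48 + K (v(K) = 7 - (-41 - K) = 7 + (41 + K) = 48 + K)
o(x, a) = -6
V = 25 (V = (-6 + 1)² = (-5)² = 25)
v(-36)*V = (48 - 36)*25 = 12*25 = 300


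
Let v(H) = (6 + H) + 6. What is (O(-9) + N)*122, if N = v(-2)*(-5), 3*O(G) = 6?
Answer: -5856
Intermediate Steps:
v(H) = 12 + H
O(G) = 2 (O(G) = (1/3)*6 = 2)
N = -50 (N = (12 - 2)*(-5) = 10*(-5) = -50)
(O(-9) + N)*122 = (2 - 50)*122 = -48*122 = -5856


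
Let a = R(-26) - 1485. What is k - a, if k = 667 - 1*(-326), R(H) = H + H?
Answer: 2530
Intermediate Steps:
R(H) = 2*H
a = -1537 (a = 2*(-26) - 1485 = -52 - 1485 = -1537)
k = 993 (k = 667 + 326 = 993)
k - a = 993 - 1*(-1537) = 993 + 1537 = 2530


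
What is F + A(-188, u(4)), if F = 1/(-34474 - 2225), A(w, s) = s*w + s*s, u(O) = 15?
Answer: -95233906/36699 ≈ -2595.0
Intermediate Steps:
A(w, s) = s² + s*w (A(w, s) = s*w + s² = s² + s*w)
F = -1/36699 (F = 1/(-36699) = -1/36699 ≈ -2.7249e-5)
F + A(-188, u(4)) = -1/36699 + 15*(15 - 188) = -1/36699 + 15*(-173) = -1/36699 - 2595 = -95233906/36699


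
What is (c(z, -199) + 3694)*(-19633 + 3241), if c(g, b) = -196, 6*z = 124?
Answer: -57339216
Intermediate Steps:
z = 62/3 (z = (⅙)*124 = 62/3 ≈ 20.667)
(c(z, -199) + 3694)*(-19633 + 3241) = (-196 + 3694)*(-19633 + 3241) = 3498*(-16392) = -57339216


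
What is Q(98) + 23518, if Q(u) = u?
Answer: 23616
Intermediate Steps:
Q(98) + 23518 = 98 + 23518 = 23616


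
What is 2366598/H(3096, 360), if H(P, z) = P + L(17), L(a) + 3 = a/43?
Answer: 3913989/5116 ≈ 765.05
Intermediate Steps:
L(a) = -3 + a/43
H(P, z) = -112/43 + P (H(P, z) = P + (-3 + (1/43)*17) = P + (-3 + 17/43) = P - 112/43 = -112/43 + P)
2366598/H(3096, 360) = 2366598/(-112/43 + 3096) = 2366598/(133016/43) = 2366598*(43/133016) = 3913989/5116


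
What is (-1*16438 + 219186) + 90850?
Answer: 293598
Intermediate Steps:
(-1*16438 + 219186) + 90850 = (-16438 + 219186) + 90850 = 202748 + 90850 = 293598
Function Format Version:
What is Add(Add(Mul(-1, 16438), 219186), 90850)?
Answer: 293598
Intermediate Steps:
Add(Add(Mul(-1, 16438), 219186), 90850) = Add(Add(-16438, 219186), 90850) = Add(202748, 90850) = 293598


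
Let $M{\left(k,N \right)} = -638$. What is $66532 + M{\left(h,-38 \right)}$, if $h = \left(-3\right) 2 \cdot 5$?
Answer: $65894$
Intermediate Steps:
$h = -30$ ($h = \left(-6\right) 5 = -30$)
$66532 + M{\left(h,-38 \right)} = 66532 - 638 = 65894$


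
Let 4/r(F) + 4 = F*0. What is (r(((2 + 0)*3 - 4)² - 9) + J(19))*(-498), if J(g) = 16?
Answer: -7470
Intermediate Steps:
r(F) = -1 (r(F) = 4/(-4 + F*0) = 4/(-4 + 0) = 4/(-4) = 4*(-¼) = -1)
(r(((2 + 0)*3 - 4)² - 9) + J(19))*(-498) = (-1 + 16)*(-498) = 15*(-498) = -7470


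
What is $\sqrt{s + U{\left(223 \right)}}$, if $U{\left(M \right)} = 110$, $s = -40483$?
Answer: $i \sqrt{40373} \approx 200.93 i$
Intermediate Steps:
$\sqrt{s + U{\left(223 \right)}} = \sqrt{-40483 + 110} = \sqrt{-40373} = i \sqrt{40373}$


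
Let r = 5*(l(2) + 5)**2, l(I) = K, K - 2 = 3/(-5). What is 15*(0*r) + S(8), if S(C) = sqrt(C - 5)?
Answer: sqrt(3) ≈ 1.7320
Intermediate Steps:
K = 7/5 (K = 2 + 3/(-5) = 2 + 3*(-1/5) = 2 - 3/5 = 7/5 ≈ 1.4000)
S(C) = sqrt(-5 + C)
l(I) = 7/5
r = 1024/5 (r = 5*(7/5 + 5)**2 = 5*(32/5)**2 = 5*(1024/25) = 1024/5 ≈ 204.80)
15*(0*r) + S(8) = 15*(0*(1024/5)) + sqrt(-5 + 8) = 15*0 + sqrt(3) = 0 + sqrt(3) = sqrt(3)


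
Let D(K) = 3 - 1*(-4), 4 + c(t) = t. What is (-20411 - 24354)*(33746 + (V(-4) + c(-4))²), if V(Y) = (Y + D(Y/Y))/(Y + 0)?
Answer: -24225072165/16 ≈ -1.5141e+9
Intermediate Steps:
c(t) = -4 + t
D(K) = 7 (D(K) = 3 + 4 = 7)
V(Y) = (7 + Y)/Y (V(Y) = (Y + 7)/(Y + 0) = (7 + Y)/Y)
(-20411 - 24354)*(33746 + (V(-4) + c(-4))²) = (-20411 - 24354)*(33746 + ((7 - 4)/(-4) + (-4 - 4))²) = -44765*(33746 + (-¼*3 - 8)²) = -44765*(33746 + (-¾ - 8)²) = -44765*(33746 + (-35/4)²) = -44765*(33746 + 1225/16) = -44765*541161/16 = -24225072165/16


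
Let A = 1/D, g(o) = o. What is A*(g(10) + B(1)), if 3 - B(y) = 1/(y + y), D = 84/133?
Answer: 475/24 ≈ 19.792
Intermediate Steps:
D = 12/19 (D = 84*(1/133) = 12/19 ≈ 0.63158)
B(y) = 3 - 1/(2*y) (B(y) = 3 - 1/(y + y) = 3 - 1/(2*y))
A = 19/12 (A = 1/(12/19) = 19/12 ≈ 1.5833)
A*(g(10) + B(1)) = 19*(10 + (3 - ½/1))/12 = 19*(10 + (3 - ½*1))/12 = 19*(10 + (3 - ½))/12 = 19*(10 + 5/2)/12 = (19/12)*(25/2) = 475/24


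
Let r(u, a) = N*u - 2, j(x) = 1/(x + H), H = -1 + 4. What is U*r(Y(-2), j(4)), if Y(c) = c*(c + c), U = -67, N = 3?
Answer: -1474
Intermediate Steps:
H = 3
j(x) = 1/(3 + x) (j(x) = 1/(x + 3) = 1/(3 + x))
Y(c) = 2*c² (Y(c) = c*(2*c) = 2*c²)
r(u, a) = -2 + 3*u (r(u, a) = 3*u - 2 = -2 + 3*u)
U*r(Y(-2), j(4)) = -67*(-2 + 3*(2*(-2)²)) = -67*(-2 + 3*(2*4)) = -67*(-2 + 3*8) = -67*(-2 + 24) = -67*22 = -1474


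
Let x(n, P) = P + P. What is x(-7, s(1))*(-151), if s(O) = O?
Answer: -302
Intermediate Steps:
x(n, P) = 2*P
x(-7, s(1))*(-151) = (2*1)*(-151) = 2*(-151) = -302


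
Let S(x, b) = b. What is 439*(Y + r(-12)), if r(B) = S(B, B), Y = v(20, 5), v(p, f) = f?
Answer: -3073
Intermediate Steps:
Y = 5
r(B) = B
439*(Y + r(-12)) = 439*(5 - 12) = 439*(-7) = -3073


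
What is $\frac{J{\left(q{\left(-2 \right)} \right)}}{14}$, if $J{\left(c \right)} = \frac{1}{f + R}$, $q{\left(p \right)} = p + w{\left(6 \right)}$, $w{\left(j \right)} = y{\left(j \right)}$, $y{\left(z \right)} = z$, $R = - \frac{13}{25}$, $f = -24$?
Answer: $- \frac{25}{8582} \approx -0.0029131$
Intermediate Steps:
$R = - \frac{13}{25}$ ($R = \left(-13\right) \frac{1}{25} = - \frac{13}{25} \approx -0.52$)
$w{\left(j \right)} = j$
$q{\left(p \right)} = 6 + p$ ($q{\left(p \right)} = p + 6 = 6 + p$)
$J{\left(c \right)} = - \frac{25}{613}$ ($J{\left(c \right)} = \frac{1}{-24 - \frac{13}{25}} = \frac{1}{- \frac{613}{25}} = - \frac{25}{613}$)
$\frac{J{\left(q{\left(-2 \right)} \right)}}{14} = \frac{1}{14} \left(- \frac{25}{613}\right) = - \frac{25}{8582}$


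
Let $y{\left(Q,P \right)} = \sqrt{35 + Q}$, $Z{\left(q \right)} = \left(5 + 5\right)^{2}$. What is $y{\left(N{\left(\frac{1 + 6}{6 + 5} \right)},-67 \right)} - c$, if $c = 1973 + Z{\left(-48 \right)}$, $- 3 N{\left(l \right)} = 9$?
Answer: $-2073 + 4 \sqrt{2} \approx -2067.3$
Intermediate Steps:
$Z{\left(q \right)} = 100$ ($Z{\left(q \right)} = 10^{2} = 100$)
$N{\left(l \right)} = -3$ ($N{\left(l \right)} = \left(- \frac{1}{3}\right) 9 = -3$)
$c = 2073$ ($c = 1973 + 100 = 2073$)
$y{\left(N{\left(\frac{1 + 6}{6 + 5} \right)},-67 \right)} - c = \sqrt{35 - 3} - 2073 = \sqrt{32} - 2073 = 4 \sqrt{2} - 2073 = -2073 + 4 \sqrt{2}$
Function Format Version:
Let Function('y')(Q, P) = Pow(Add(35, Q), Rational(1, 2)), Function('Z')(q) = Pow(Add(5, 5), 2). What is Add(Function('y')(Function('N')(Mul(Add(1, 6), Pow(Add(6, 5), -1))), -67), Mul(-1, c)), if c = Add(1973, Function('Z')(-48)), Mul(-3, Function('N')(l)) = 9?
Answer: Add(-2073, Mul(4, Pow(2, Rational(1, 2)))) ≈ -2067.3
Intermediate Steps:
Function('Z')(q) = 100 (Function('Z')(q) = Pow(10, 2) = 100)
Function('N')(l) = -3 (Function('N')(l) = Mul(Rational(-1, 3), 9) = -3)
c = 2073 (c = Add(1973, 100) = 2073)
Add(Function('y')(Function('N')(Mul(Add(1, 6), Pow(Add(6, 5), -1))), -67), Mul(-1, c)) = Add(Pow(Add(35, -3), Rational(1, 2)), Mul(-1, 2073)) = Add(Pow(32, Rational(1, 2)), -2073) = Add(Mul(4, Pow(2, Rational(1, 2))), -2073) = Add(-2073, Mul(4, Pow(2, Rational(1, 2))))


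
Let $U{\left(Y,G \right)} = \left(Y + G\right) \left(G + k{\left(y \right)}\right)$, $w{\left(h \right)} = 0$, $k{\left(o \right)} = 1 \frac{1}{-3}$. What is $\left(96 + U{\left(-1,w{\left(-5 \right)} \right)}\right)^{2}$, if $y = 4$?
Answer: $\frac{83521}{9} \approx 9280.1$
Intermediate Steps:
$k{\left(o \right)} = - \frac{1}{3}$ ($k{\left(o \right)} = 1 \left(- \frac{1}{3}\right) = - \frac{1}{3}$)
$U{\left(Y,G \right)} = \left(- \frac{1}{3} + G\right) \left(G + Y\right)$ ($U{\left(Y,G \right)} = \left(Y + G\right) \left(G - \frac{1}{3}\right) = \left(G + Y\right) \left(- \frac{1}{3} + G\right) = \left(- \frac{1}{3} + G\right) \left(G + Y\right)$)
$\left(96 + U{\left(-1,w{\left(-5 \right)} \right)}\right)^{2} = \left(96 + \left(0^{2} - 0 - - \frac{1}{3} + 0 \left(-1\right)\right)\right)^{2} = \left(96 + \left(0 + 0 + \frac{1}{3} + 0\right)\right)^{2} = \left(96 + \frac{1}{3}\right)^{2} = \left(\frac{289}{3}\right)^{2} = \frac{83521}{9}$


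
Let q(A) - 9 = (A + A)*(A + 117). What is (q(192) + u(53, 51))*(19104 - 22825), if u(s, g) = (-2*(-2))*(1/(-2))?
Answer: -441545023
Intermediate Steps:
q(A) = 9 + 2*A*(117 + A) (q(A) = 9 + (A + A)*(A + 117) = 9 + (2*A)*(117 + A) = 9 + 2*A*(117 + A))
u(s, g) = -2 (u(s, g) = 4*(1*(-1/2)) = 4*(-1/2) = -2)
(q(192) + u(53, 51))*(19104 - 22825) = ((9 + 2*192**2 + 234*192) - 2)*(19104 - 22825) = ((9 + 2*36864 + 44928) - 2)*(-3721) = ((9 + 73728 + 44928) - 2)*(-3721) = (118665 - 2)*(-3721) = 118663*(-3721) = -441545023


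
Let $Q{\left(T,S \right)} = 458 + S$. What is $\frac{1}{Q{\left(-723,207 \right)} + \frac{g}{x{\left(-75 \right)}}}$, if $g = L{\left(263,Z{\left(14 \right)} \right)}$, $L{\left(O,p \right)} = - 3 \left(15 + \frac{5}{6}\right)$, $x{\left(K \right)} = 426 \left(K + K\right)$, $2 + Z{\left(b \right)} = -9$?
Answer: $\frac{25560}{16997419} \approx 0.0015038$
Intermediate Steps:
$Z{\left(b \right)} = -11$ ($Z{\left(b \right)} = -2 - 9 = -11$)
$x{\left(K \right)} = 852 K$ ($x{\left(K \right)} = 426 \cdot 2 K = 852 K$)
$L{\left(O,p \right)} = - \frac{95}{2}$ ($L{\left(O,p \right)} = - 3 \left(15 + 5 \cdot \frac{1}{6}\right) = - 3 \left(15 + \frac{5}{6}\right) = \left(-3\right) \frac{95}{6} = - \frac{95}{2}$)
$g = - \frac{95}{2} \approx -47.5$
$\frac{1}{Q{\left(-723,207 \right)} + \frac{g}{x{\left(-75 \right)}}} = \frac{1}{\left(458 + 207\right) - \frac{95}{2 \cdot 852 \left(-75\right)}} = \frac{1}{665 - \frac{95}{2 \left(-63900\right)}} = \frac{1}{665 - - \frac{19}{25560}} = \frac{1}{665 + \frac{19}{25560}} = \frac{1}{\frac{16997419}{25560}} = \frac{25560}{16997419}$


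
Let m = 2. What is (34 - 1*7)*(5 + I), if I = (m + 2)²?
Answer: 567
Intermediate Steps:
I = 16 (I = (2 + 2)² = 4² = 16)
(34 - 1*7)*(5 + I) = (34 - 1*7)*(5 + 16) = (34 - 7)*21 = 27*21 = 567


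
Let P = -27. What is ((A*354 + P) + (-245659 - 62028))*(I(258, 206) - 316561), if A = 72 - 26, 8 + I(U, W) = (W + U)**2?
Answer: 29513990390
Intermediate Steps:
I(U, W) = -8 + (U + W)**2 (I(U, W) = -8 + (W + U)**2 = -8 + (U + W)**2)
A = 46
((A*354 + P) + (-245659 - 62028))*(I(258, 206) - 316561) = ((46*354 - 27) + (-245659 - 62028))*((-8 + (258 + 206)**2) - 316561) = ((16284 - 27) - 307687)*((-8 + 464**2) - 316561) = (16257 - 307687)*((-8 + 215296) - 316561) = -291430*(215288 - 316561) = -291430*(-101273) = 29513990390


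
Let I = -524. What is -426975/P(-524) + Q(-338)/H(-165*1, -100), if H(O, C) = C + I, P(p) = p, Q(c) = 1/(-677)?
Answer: 45093683831/55340688 ≈ 814.84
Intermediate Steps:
Q(c) = -1/677
H(O, C) = -524 + C (H(O, C) = C - 524 = -524 + C)
-426975/P(-524) + Q(-338)/H(-165*1, -100) = -426975/(-524) - 1/(677*(-524 - 100)) = -426975*(-1/524) - 1/677/(-624) = 426975/524 - 1/677*(-1/624) = 426975/524 + 1/422448 = 45093683831/55340688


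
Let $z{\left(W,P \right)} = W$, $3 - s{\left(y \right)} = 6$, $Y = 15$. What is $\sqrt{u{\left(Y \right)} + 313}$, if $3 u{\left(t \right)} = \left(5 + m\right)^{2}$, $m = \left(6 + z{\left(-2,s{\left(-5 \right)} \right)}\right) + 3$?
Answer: $19$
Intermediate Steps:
$s{\left(y \right)} = -3$ ($s{\left(y \right)} = 3 - 6 = -3$)
$m = 7$ ($m = \left(6 - 2\right) + 3 = 4 + 3 = 7$)
$u{\left(t \right)} = 48$ ($u{\left(t \right)} = \frac{\left(5 + 7\right)^{2}}{3} = \frac{12^{2}}{3} = \frac{1}{3} \cdot 144 = 48$)
$\sqrt{u{\left(Y \right)} + 313} = \sqrt{48 + 313} = \sqrt{361} = 19$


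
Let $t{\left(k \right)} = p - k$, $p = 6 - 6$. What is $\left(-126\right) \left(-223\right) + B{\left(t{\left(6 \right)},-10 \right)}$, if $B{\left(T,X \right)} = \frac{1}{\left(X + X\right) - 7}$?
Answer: $\frac{758645}{27} \approx 28098.0$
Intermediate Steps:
$p = 0$ ($p = 6 - 6 = 0$)
$t{\left(k \right)} = - k$ ($t{\left(k \right)} = 0 - k = - k$)
$B{\left(T,X \right)} = \frac{1}{-7 + 2 X}$ ($B{\left(T,X \right)} = \frac{1}{2 X - 7} = \frac{1}{-7 + 2 X}$)
$\left(-126\right) \left(-223\right) + B{\left(t{\left(6 \right)},-10 \right)} = \left(-126\right) \left(-223\right) + \frac{1}{-7 + 2 \left(-10\right)} = 28098 + \frac{1}{-7 - 20} = 28098 + \frac{1}{-27} = 28098 - \frac{1}{27} = \frac{758645}{27}$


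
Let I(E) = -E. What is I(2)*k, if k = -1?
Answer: 2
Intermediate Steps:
I(2)*k = -1*2*(-1) = -2*(-1) = 2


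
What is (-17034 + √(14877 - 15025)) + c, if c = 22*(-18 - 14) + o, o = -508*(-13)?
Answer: -11134 + 2*I*√37 ≈ -11134.0 + 12.166*I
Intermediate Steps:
o = 6604
c = 5900 (c = 22*(-18 - 14) + 6604 = 22*(-32) + 6604 = -704 + 6604 = 5900)
(-17034 + √(14877 - 15025)) + c = (-17034 + √(14877 - 15025)) + 5900 = (-17034 + √(-148)) + 5900 = (-17034 + 2*I*√37) + 5900 = -11134 + 2*I*√37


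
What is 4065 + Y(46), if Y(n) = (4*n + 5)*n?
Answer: 12759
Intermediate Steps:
Y(n) = n*(5 + 4*n) (Y(n) = (5 + 4*n)*n = n*(5 + 4*n))
4065 + Y(46) = 4065 + 46*(5 + 4*46) = 4065 + 46*(5 + 184) = 4065 + 46*189 = 4065 + 8694 = 12759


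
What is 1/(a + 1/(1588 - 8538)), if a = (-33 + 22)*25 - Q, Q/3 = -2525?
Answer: 6950/50734999 ≈ 0.00013699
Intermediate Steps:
Q = -7575 (Q = 3*(-2525) = -7575)
a = 7300 (a = (-33 + 22)*25 - 1*(-7575) = -11*25 + 7575 = -275 + 7575 = 7300)
1/(a + 1/(1588 - 8538)) = 1/(7300 + 1/(1588 - 8538)) = 1/(7300 + 1/(-6950)) = 1/(7300 - 1/6950) = 1/(50734999/6950) = 6950/50734999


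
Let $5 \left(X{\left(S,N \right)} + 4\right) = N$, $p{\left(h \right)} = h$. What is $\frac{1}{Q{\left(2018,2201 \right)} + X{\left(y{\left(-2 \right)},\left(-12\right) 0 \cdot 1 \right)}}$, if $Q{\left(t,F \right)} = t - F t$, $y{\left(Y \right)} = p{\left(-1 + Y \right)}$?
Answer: $- \frac{1}{4439604} \approx -2.2525 \cdot 10^{-7}$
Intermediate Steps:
$y{\left(Y \right)} = -1 + Y$
$X{\left(S,N \right)} = -4 + \frac{N}{5}$
$Q{\left(t,F \right)} = t - F t$
$\frac{1}{Q{\left(2018,2201 \right)} + X{\left(y{\left(-2 \right)},\left(-12\right) 0 \cdot 1 \right)}} = \frac{1}{2018 \left(1 - 2201\right) - \left(4 - \frac{\left(-12\right) 0 \cdot 1}{5}\right)} = \frac{1}{2018 \left(1 - 2201\right) - \left(4 - \frac{0 \cdot 1}{5}\right)} = \frac{1}{2018 \left(-2200\right) + \left(-4 + \frac{1}{5} \cdot 0\right)} = \frac{1}{-4439600 + \left(-4 + 0\right)} = \frac{1}{-4439600 - 4} = \frac{1}{-4439604} = - \frac{1}{4439604}$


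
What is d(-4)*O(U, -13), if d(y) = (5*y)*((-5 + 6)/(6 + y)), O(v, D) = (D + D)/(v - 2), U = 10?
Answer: 65/2 ≈ 32.500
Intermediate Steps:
O(v, D) = 2*D/(-2 + v) (O(v, D) = (2*D)/(-2 + v) = 2*D/(-2 + v))
d(y) = 5*y/(6 + y) (d(y) = (5*y)*(1/(6 + y)) = (5*y)/(6 + y) = 5*y/(6 + y))
d(-4)*O(U, -13) = (5*(-4)/(6 - 4))*(2*(-13)/(-2 + 10)) = (5*(-4)/2)*(2*(-13)/8) = (5*(-4)*(1/2))*(2*(-13)*(1/8)) = -10*(-13/4) = 65/2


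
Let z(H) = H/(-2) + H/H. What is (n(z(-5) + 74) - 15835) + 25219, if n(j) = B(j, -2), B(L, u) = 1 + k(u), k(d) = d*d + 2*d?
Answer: 9385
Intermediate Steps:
z(H) = 1 - H/2 (z(H) = H*(-½) + 1 = -H/2 + 1 = 1 - H/2)
k(d) = d² + 2*d
B(L, u) = 1 + u*(2 + u)
n(j) = 1 (n(j) = 1 - 2*(2 - 2) = 1 - 2*0 = 1 + 0 = 1)
(n(z(-5) + 74) - 15835) + 25219 = (1 - 15835) + 25219 = -15834 + 25219 = 9385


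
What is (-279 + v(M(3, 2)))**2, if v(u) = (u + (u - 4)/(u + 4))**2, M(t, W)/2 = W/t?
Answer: 100380361/1296 ≈ 77454.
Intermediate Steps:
M(t, W) = 2*W/t (M(t, W) = 2*(W/t) = 2*W/t)
v(u) = (u + (-4 + u)/(4 + u))**2
(-279 + v(M(3, 2)))**2 = (-279 + (-4 + (2*2/3)**2 + 5*(2*2/3))**2/(4 + 2*2/3)**2)**2 = (-279 + (-4 + (2*2*(1/3))**2 + 5*(2*2*(1/3)))**2/(4 + 2*2*(1/3))**2)**2 = (-279 + (-4 + (4/3)**2 + 5*(4/3))**2/(4 + 4/3)**2)**2 = (-279 + (-4 + 16/9 + 20/3)**2/(16/3)**2)**2 = (-279 + 9*(40/9)**2/256)**2 = (-279 + (9/256)*(1600/81))**2 = (-279 + 25/36)**2 = (-10019/36)**2 = 100380361/1296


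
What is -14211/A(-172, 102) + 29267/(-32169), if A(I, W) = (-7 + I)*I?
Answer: -1358226055/990419172 ≈ -1.3714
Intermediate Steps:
A(I, W) = I*(-7 + I)
-14211/A(-172, 102) + 29267/(-32169) = -14211*(-1/(172*(-7 - 172))) + 29267/(-32169) = -14211/((-172*(-179))) + 29267*(-1/32169) = -14211/30788 - 29267/32169 = -1358226055/990419172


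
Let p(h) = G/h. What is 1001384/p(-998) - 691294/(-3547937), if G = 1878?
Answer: -1772870175934126/3331512843 ≈ -5.3215e+5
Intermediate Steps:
p(h) = 1878/h
1001384/p(-998) - 691294/(-3547937) = 1001384/((1878/(-998))) - 691294/(-3547937) = 1001384/((1878*(-1/998))) - 691294*(-1/3547937) = 1001384/(-939/499) + 691294/3547937 = 1001384*(-499/939) + 691294/3547937 = -499690616/939 + 691294/3547937 = -1772870175934126/3331512843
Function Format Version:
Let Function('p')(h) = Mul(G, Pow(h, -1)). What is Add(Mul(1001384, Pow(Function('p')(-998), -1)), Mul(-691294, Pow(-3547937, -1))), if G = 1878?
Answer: Rational(-1772870175934126, 3331512843) ≈ -5.3215e+5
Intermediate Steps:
Function('p')(h) = Mul(1878, Pow(h, -1))
Add(Mul(1001384, Pow(Function('p')(-998), -1)), Mul(-691294, Pow(-3547937, -1))) = Add(Mul(1001384, Pow(Mul(1878, Pow(-998, -1)), -1)), Mul(-691294, Pow(-3547937, -1))) = Add(Mul(1001384, Pow(Mul(1878, Rational(-1, 998)), -1)), Mul(-691294, Rational(-1, 3547937))) = Add(Mul(1001384, Pow(Rational(-939, 499), -1)), Rational(691294, 3547937)) = Add(Mul(1001384, Rational(-499, 939)), Rational(691294, 3547937)) = Add(Rational(-499690616, 939), Rational(691294, 3547937)) = Rational(-1772870175934126, 3331512843)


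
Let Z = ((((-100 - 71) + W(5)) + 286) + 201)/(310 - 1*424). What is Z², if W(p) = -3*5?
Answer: 90601/12996 ≈ 6.9715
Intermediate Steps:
W(p) = -15
Z = -301/114 (Z = ((((-100 - 71) - 15) + 286) + 201)/(310 - 1*424) = (((-171 - 15) + 286) + 201)/(310 - 424) = ((-186 + 286) + 201)/(-114) = (100 + 201)*(-1/114) = 301*(-1/114) = -301/114 ≈ -2.6404)
Z² = (-301/114)² = 90601/12996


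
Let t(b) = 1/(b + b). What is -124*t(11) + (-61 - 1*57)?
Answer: -1360/11 ≈ -123.64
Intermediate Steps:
t(b) = 1/(2*b)
-124*t(11) + (-61 - 1*57) = -62/11 + (-61 - 1*57) = -62/11 + (-61 - 57) = -124*1/22 - 118 = -62/11 - 118 = -1360/11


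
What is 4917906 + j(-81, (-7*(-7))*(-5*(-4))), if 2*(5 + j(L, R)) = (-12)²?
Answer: 4917973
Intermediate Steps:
j(L, R) = 67 (j(L, R) = -5 + (½)*(-12)² = -5 + (½)*144 = -5 + 72 = 67)
4917906 + j(-81, (-7*(-7))*(-5*(-4))) = 4917906 + 67 = 4917973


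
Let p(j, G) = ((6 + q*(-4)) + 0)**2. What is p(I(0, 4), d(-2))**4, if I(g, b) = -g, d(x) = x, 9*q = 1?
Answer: 39062500000000/43046721 ≈ 9.0744e+5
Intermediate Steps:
q = 1/9 (q = (1/9)*1 = 1/9 ≈ 0.11111)
p(j, G) = 2500/81 (p(j, G) = ((6 + (1/9)*(-4)) + 0)**2 = ((6 - 4/9) + 0)**2 = (50/9 + 0)**2 = (50/9)**2 = 2500/81)
p(I(0, 4), d(-2))**4 = (2500/81)**4 = 39062500000000/43046721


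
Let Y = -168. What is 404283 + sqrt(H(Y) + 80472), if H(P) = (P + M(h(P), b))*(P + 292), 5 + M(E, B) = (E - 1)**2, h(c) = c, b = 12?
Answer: 404283 + 2*sqrt(900146) ≈ 4.0618e+5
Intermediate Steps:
M(E, B) = -5 + (-1 + E)**2 (M(E, B) = -5 + (E - 1)**2 = -5 + (-1 + E)**2)
H(P) = (292 + P)*(-5 + P + (-1 + P)**2) (H(P) = (P + (-5 + (-1 + P)**2))*(P + 292) = (-5 + P + (-1 + P)**2)*(292 + P) = (292 + P)*(-5 + P + (-1 + P)**2))
404283 + sqrt(H(Y) + 80472) = 404283 + sqrt((-1168 + (-168)**3 - 296*(-168) + 291*(-168)**2) + 80472) = 404283 + sqrt((-1168 - 4741632 + 49728 + 291*28224) + 80472) = 404283 + sqrt((-1168 - 4741632 + 49728 + 8213184) + 80472) = 404283 + sqrt(3520112 + 80472) = 404283 + sqrt(3600584) = 404283 + 2*sqrt(900146)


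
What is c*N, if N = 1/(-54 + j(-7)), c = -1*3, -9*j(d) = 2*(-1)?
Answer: 27/484 ≈ 0.055785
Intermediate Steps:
j(d) = 2/9 (j(d) = -2*(-1)/9 = -1/9*(-2) = 2/9)
c = -3
N = -9/484 (N = 1/(-54 + 2/9) = 1/(-484/9) = -9/484 ≈ -0.018595)
c*N = -3*(-9/484) = 27/484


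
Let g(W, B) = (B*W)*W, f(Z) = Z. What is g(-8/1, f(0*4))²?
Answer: 0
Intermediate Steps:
g(W, B) = B*W²
g(-8/1, f(0*4))² = ((0*4)*(-8/1)²)² = (0*(-8*1)²)² = (0*(-8)²)² = (0*64)² = 0² = 0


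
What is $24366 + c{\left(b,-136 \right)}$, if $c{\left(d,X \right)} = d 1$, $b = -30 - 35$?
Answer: $24301$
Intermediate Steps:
$b = -65$ ($b = -30 - 35 = -65$)
$c{\left(d,X \right)} = d$
$24366 + c{\left(b,-136 \right)} = 24366 - 65 = 24301$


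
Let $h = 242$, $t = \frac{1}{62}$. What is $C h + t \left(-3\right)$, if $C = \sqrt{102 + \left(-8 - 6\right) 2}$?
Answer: $- \frac{3}{62} + 242 \sqrt{74} \approx 2081.7$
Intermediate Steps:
$t = \frac{1}{62} \approx 0.016129$
$C = \sqrt{74}$ ($C = \sqrt{102 + \left(-8 - 6\right) 2} = \sqrt{102 - 28} = \sqrt{74} \approx 8.6023$)
$C h + t \left(-3\right) = \sqrt{74} \cdot 242 + \frac{1}{62} \left(-3\right) = 242 \sqrt{74} - \frac{3}{62} = - \frac{3}{62} + 242 \sqrt{74}$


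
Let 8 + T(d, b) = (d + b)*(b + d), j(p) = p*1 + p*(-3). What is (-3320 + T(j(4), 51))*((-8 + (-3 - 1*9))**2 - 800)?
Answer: 591600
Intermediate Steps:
j(p) = -2*p (j(p) = p - 3*p = -2*p)
T(d, b) = -8 + (b + d)**2 (T(d, b) = -8 + (d + b)*(b + d) = -8 + (b + d)*(b + d) = -8 + (b + d)**2)
(-3320 + T(j(4), 51))*((-8 + (-3 - 1*9))**2 - 800) = (-3320 + (-8 + (51 - 2*4)**2))*((-8 + (-3 - 1*9))**2 - 800) = (-3320 + (-8 + (51 - 8)**2))*((-8 + (-3 - 9))**2 - 800) = (-3320 + (-8 + 43**2))*((-8 - 12)**2 - 800) = (-3320 + (-8 + 1849))*((-20)**2 - 800) = (-3320 + 1841)*(400 - 800) = -1479*(-400) = 591600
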